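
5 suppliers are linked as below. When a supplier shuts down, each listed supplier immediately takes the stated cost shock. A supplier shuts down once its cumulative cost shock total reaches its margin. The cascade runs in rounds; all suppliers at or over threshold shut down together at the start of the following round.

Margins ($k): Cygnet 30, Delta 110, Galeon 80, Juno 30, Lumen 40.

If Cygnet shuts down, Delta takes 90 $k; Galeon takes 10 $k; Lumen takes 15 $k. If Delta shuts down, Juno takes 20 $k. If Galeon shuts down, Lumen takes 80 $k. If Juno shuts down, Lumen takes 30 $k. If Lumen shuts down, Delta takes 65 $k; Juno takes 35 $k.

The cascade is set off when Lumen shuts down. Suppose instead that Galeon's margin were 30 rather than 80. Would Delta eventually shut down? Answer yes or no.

With Galeon's margin at 30:
Round 1 — Lumen shuts down (initial).
  Delta: +65 → 65 < 110
  Juno: +35 → 35 ≥ 30
Round 2 — Juno shuts down.
No further shutdowns.

no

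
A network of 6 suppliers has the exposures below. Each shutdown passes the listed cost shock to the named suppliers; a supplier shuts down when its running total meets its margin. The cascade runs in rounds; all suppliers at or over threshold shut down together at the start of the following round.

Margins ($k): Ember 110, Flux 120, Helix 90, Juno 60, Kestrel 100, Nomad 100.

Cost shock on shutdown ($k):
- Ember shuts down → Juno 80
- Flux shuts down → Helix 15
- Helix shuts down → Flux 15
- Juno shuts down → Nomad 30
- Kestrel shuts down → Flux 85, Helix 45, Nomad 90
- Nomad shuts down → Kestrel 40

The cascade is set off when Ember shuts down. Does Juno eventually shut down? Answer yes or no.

Round 1 — Ember shuts down (initial).
  Juno: +80 → 80 ≥ 60
Round 2 — Juno shuts down.
  Nomad: +30 → 30 < 100
No further shutdowns.

yes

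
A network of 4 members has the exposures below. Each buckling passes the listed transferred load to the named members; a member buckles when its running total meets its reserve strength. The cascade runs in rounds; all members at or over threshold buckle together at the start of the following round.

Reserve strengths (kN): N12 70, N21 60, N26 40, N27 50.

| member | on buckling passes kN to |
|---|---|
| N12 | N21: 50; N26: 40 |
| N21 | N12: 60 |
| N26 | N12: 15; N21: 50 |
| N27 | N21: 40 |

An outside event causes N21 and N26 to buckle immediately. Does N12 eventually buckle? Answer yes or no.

yes

Round 1 — N21, N26 buckle (initial).
  N12: +60+15 → 75 ≥ 70
Round 2 — N12 buckles.
No further bucklings.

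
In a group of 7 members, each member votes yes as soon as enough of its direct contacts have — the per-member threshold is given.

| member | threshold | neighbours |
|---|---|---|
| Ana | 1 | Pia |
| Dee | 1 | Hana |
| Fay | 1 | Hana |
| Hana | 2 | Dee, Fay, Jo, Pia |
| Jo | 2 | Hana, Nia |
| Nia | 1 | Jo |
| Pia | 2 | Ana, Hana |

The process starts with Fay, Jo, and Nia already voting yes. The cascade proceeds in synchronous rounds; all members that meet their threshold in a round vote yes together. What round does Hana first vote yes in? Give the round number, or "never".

2

Round 1 — Fay, Jo, Nia vote yes (initial).
Round 2 — checking thresholds:
  Hana: 2 of 4 neighbours ≥ 2, votes yes.
Round 3 — checking thresholds:
  Dee: 1 of 1 neighbours ≥ 1, votes yes.
  Pia: 1 of 2 neighbours < 2, not yet.
Round 4 — no new yes votes; cascade stops.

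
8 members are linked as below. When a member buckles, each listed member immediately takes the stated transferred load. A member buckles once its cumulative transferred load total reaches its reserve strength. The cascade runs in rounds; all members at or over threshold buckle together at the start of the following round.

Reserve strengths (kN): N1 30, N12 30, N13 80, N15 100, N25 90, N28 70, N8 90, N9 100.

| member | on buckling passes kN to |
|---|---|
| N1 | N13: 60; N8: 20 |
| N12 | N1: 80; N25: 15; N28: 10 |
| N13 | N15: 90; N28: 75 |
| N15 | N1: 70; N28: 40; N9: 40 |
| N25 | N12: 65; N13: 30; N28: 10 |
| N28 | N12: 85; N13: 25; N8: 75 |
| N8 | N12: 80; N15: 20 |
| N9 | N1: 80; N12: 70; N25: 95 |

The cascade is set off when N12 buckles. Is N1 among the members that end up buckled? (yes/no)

Round 1 — N12 buckles (initial).
  N1: +80 → 80 ≥ 30
  N25: +15 → 15 < 90
  N28: +10 → 10 < 70
Round 2 — N1 buckles.
  N13: +60 → 60 < 80
  N8: +20 → 20 < 90
No further bucklings.

yes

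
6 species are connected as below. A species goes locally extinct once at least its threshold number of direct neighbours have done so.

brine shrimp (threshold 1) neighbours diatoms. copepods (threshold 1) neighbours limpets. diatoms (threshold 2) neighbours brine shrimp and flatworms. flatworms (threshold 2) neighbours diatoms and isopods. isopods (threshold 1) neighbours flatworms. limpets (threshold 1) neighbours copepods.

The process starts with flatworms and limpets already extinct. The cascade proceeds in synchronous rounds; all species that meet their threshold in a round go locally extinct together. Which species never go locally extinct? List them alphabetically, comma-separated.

brine shrimp, diatoms

Round 1 — flatworms, limpets go locally extinct (initial).
Round 2 — checking thresholds:
  copepods: 1 of 1 neighbours ≥ 1, goes locally extinct.
  diatoms: 1 of 2 neighbours < 2, holds.
  isopods: 1 of 1 neighbours ≥ 1, goes locally extinct.
Round 3 — no new extinctions; cascade stops.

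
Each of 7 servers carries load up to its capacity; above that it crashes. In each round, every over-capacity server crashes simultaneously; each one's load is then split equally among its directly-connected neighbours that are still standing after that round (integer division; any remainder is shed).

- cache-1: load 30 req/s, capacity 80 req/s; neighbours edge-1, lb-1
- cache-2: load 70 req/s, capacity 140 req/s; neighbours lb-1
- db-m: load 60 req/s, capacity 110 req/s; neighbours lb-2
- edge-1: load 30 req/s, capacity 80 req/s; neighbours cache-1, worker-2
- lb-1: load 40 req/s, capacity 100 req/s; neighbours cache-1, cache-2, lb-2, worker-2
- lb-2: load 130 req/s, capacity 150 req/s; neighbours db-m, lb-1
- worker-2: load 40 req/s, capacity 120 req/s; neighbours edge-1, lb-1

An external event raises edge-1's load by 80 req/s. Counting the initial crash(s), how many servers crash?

Round 1 — edge-1 at 110 > 80. edge-1 crashes.
  edge-1 sheds 110 req/s to cache-1, worker-2: 55 each.
    cache-1: 30+55 = 85 > 80
    worker-2: 40+55 = 95 ≤ 120
Round 2 — cache-1 crashes.
  cache-1 sheds 85 req/s to lb-1: 85 each.
    lb-1: 40+85 = 125 > 100
Round 3 — lb-1 crashes.
  lb-1 sheds 125 req/s to cache-2, lb-2, worker-2: 41 each (2 lost).
    cache-2: 70+41 = 111 ≤ 140
    lb-2: 130+41 = 171 > 150
    worker-2: 95+41 = 136 > 120
Round 4 — lb-2, worker-2 crash.
  lb-2 sheds 171 req/s to db-m: 171 each.
    db-m: 60+171 = 231 > 110
  worker-2 sheds 136 req/s: no online neighbours, lost.
Round 5 — db-m crashes.
  db-m sheds 231 req/s: no online neighbours, lost.
No further crashes.

6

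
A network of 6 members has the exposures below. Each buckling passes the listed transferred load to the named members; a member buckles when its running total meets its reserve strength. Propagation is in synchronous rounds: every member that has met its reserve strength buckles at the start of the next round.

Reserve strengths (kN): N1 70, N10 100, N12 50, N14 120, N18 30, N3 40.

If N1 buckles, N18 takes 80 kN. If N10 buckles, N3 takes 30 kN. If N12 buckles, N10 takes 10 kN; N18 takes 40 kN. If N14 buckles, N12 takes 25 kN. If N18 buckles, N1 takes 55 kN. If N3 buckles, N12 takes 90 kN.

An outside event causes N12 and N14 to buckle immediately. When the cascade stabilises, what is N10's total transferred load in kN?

Round 1 — N12, N14 buckle (initial).
  N10: +10 → 10 < 100
  N18: +40 → 40 ≥ 30
Round 2 — N18 buckles.
  N1: +55 → 55 < 70
No further bucklings.

10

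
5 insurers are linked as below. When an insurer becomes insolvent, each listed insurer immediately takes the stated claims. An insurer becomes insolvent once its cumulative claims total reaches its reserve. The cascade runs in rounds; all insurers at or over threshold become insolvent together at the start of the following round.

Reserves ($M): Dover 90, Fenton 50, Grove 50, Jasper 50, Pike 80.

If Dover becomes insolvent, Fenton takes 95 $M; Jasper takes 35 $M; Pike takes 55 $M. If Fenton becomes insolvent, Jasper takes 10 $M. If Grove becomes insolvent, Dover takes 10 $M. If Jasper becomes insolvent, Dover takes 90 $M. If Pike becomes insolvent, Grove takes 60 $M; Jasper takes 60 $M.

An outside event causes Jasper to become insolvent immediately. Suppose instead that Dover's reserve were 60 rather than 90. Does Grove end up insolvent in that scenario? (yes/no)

With Dover's reserve at 60:
Round 1 — Jasper becomes insolvent (initial).
  Dover: +90 → 90 ≥ 60
Round 2 — Dover becomes insolvent.
  Fenton: +95 → 95 ≥ 50
  Pike: +55 → 55 < 80
Round 3 — Fenton becomes insolvent.
No further insolvencies.

no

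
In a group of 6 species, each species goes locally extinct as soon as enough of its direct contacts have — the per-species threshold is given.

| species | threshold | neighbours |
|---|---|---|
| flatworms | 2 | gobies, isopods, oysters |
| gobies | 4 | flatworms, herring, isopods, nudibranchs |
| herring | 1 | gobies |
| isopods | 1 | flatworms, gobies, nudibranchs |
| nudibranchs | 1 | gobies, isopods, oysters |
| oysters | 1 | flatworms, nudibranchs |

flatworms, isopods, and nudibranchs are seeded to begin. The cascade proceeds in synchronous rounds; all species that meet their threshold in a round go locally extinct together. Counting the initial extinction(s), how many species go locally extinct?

Round 1 — flatworms, isopods, nudibranchs go locally extinct (initial).
Round 2 — checking thresholds:
  gobies: 3 of 4 neighbours < 4, holds.
  oysters: 2 of 2 neighbours ≥ 1, goes locally extinct.
Round 3 — no new extinctions; cascade stops.

4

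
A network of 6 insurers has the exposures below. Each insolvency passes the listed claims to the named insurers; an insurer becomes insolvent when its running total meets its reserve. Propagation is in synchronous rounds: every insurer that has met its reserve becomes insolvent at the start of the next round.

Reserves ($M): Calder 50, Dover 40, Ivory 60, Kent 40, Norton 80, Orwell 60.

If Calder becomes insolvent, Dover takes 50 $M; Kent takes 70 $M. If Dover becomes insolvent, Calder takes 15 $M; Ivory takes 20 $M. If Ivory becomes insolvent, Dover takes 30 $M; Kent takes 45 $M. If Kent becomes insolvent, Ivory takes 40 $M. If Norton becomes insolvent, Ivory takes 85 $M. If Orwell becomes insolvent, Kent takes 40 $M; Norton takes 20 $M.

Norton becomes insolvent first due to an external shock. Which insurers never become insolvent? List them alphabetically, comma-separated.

Round 1 — Norton becomes insolvent (initial).
  Ivory: +85 → 85 ≥ 60
Round 2 — Ivory becomes insolvent.
  Dover: +30 → 30 < 40
  Kent: +45 → 45 ≥ 40
Round 3 — Kent becomes insolvent.
No further insolvencies.

Calder, Dover, Orwell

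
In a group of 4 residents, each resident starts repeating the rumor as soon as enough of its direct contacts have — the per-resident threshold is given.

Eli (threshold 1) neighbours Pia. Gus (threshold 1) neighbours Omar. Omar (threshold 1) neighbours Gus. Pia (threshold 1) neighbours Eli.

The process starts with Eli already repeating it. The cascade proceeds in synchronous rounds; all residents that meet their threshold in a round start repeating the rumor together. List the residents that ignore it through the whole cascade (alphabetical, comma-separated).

Round 1 — Eli starts repeating the rumor (initial).
Round 2 — checking thresholds:
  Pia: 1 of 1 neighbours ≥ 1, starts repeating the rumor.
Round 3 — no new spreads; cascade stops.

Gus, Omar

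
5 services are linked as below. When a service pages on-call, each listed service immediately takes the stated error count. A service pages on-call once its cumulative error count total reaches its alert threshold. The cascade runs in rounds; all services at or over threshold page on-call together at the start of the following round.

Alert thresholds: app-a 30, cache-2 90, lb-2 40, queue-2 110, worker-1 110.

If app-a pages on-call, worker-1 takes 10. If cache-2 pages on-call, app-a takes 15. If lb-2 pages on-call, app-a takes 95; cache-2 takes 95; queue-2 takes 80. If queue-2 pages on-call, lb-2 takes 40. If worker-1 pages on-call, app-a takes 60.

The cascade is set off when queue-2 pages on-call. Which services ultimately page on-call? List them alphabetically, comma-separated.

Round 1 — queue-2 pages on-call (initial).
  lb-2: +40 → 40 ≥ 40
Round 2 — lb-2 pages on-call.
  app-a: +95 → 95 ≥ 30
  cache-2: +95 → 95 ≥ 90
Round 3 — app-a, cache-2 page on-call.
  worker-1: +10 → 10 < 110
No further pages.

app-a, cache-2, lb-2, queue-2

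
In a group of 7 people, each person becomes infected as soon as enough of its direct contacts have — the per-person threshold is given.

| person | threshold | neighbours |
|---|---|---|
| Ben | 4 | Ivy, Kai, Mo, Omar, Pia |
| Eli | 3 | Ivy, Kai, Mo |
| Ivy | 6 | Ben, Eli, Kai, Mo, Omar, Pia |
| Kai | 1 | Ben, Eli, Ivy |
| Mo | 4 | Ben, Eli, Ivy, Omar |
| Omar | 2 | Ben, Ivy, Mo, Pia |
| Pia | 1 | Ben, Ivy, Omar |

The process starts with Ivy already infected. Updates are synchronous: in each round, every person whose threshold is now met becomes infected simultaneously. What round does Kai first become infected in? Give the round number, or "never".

2

Round 1 — Ivy becomes infected (initial).
Round 2 — checking thresholds:
  Ben: 1 of 5 neighbours < 4, not yet.
  Eli: 1 of 3 neighbours < 3, not yet.
  Kai: 1 of 3 neighbours ≥ 1, becomes infected.
  Mo: 1 of 4 neighbours < 4, not yet.
  Omar: 1 of 4 neighbours < 2, not yet.
  Pia: 1 of 3 neighbours ≥ 1, becomes infected.
Round 3 — checking thresholds:
  Ben: 3 of 5 neighbours < 4, not yet.
  Eli: 2 of 3 neighbours < 3, not yet.
  Mo: 1 of 4 neighbours < 4, not yet.
  Omar: 2 of 4 neighbours ≥ 2, becomes infected.
Round 4 — checking thresholds:
  Ben: 4 of 5 neighbours ≥ 4, becomes infected.
  Eli: 2 of 3 neighbours < 3, not yet.
  Mo: 2 of 4 neighbours < 4, not yet.
Round 5 — no new infections; cascade stops.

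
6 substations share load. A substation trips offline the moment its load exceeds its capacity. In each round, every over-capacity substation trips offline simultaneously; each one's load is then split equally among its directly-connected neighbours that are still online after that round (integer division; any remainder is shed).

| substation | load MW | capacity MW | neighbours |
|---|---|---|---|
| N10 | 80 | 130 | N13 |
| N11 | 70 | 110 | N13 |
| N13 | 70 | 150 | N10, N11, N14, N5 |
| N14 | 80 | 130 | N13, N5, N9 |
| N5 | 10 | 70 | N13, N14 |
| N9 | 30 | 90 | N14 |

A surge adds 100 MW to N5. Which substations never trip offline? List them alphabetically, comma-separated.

none

Round 1 — N5 at 110 > 70. N5 trips offline.
  N5 sheds 110 MW to N13, N14: 55 each.
    N13: 70+55 = 125 ≤ 150
    N14: 80+55 = 135 > 130
Round 2 — N14 trips offline.
  N14 sheds 135 MW to N13, N9: 67 each (1 lost).
    N13: 125+67 = 192 > 150
    N9: 30+67 = 97 > 90
Round 3 — N13, N9 trip offline.
  N13 sheds 192 MW to N10, N11: 96 each.
    N10: 80+96 = 176 > 130
    N11: 70+96 = 166 > 110
  N9 sheds 97 MW: no online neighbours, lost.
Round 4 — N10, N11 trip offline.
  N10 sheds 176 MW: no online neighbours, lost.
  N11 sheds 166 MW: no online neighbours, lost.
No further trips.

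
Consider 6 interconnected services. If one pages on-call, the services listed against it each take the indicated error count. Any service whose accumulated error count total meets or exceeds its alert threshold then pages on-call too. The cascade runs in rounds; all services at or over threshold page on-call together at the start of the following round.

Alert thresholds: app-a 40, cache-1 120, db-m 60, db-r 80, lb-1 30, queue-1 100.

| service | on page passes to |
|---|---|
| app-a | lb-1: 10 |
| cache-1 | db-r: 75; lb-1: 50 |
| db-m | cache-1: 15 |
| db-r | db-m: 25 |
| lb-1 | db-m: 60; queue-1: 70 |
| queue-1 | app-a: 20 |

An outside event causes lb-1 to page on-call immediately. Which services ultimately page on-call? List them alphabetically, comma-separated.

db-m, lb-1

Round 1 — lb-1 pages on-call (initial).
  db-m: +60 → 60 ≥ 60
  queue-1: +70 → 70 < 100
Round 2 — db-m pages on-call.
  cache-1: +15 → 15 < 120
No further pages.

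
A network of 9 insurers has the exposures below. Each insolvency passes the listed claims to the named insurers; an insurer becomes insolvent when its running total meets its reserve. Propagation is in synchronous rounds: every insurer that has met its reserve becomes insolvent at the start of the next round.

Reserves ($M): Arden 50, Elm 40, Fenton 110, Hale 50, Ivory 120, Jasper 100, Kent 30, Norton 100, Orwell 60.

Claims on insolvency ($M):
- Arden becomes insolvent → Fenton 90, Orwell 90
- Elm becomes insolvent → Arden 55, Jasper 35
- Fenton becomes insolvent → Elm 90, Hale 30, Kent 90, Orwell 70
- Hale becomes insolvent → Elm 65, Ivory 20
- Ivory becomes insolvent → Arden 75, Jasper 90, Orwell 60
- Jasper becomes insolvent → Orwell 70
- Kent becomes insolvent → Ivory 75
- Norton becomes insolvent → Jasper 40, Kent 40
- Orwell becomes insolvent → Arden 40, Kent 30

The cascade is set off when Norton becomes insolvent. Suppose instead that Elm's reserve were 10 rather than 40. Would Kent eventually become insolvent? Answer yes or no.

With Elm's reserve at 10:
Round 1 — Norton becomes insolvent (initial).
  Jasper: +40 → 40 < 100
  Kent: +40 → 40 ≥ 30
Round 2 — Kent becomes insolvent.
  Ivory: +75 → 75 < 120
No further insolvencies.

yes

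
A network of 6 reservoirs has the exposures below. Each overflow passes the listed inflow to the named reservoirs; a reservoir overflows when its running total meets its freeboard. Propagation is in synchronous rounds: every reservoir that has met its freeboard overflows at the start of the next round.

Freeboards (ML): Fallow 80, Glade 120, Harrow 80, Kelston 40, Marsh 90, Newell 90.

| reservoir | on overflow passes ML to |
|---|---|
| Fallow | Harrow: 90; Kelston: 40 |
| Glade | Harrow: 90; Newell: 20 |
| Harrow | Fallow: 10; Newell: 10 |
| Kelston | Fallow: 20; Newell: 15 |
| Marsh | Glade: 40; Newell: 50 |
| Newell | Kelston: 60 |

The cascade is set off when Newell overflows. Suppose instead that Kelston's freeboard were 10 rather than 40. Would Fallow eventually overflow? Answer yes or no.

no

With Kelston's freeboard at 10:
Round 1 — Newell overflows (initial).
  Kelston: +60 → 60 ≥ 10
Round 2 — Kelston overflows.
  Fallow: +20 → 20 < 80
No further overflows.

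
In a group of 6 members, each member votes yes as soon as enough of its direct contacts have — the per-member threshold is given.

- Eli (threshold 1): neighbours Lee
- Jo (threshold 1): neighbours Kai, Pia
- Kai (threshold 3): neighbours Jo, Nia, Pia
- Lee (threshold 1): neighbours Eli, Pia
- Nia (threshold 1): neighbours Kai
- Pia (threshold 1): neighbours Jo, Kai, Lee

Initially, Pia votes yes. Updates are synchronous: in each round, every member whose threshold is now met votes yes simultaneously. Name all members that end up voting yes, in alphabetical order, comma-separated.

Round 1 — Pia votes yes (initial).
Round 2 — checking thresholds:
  Jo: 1 of 2 neighbours ≥ 1, votes yes.
  Kai: 1 of 3 neighbours < 3, holds.
  Lee: 1 of 2 neighbours ≥ 1, votes yes.
Round 3 — checking thresholds:
  Eli: 1 of 1 neighbours ≥ 1, votes yes.
  Kai: 2 of 3 neighbours < 3, holds.
Round 4 — no new yes votes; cascade stops.

Eli, Jo, Lee, Pia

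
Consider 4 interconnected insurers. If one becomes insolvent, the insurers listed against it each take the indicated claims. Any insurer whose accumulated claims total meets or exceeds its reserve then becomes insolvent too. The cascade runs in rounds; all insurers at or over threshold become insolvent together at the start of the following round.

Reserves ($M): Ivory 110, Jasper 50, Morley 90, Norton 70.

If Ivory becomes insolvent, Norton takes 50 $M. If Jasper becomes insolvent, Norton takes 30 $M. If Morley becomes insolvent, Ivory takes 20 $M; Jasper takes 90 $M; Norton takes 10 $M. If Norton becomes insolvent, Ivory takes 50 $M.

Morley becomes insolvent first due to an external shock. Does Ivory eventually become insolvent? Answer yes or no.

Round 1 — Morley becomes insolvent (initial).
  Ivory: +20 → 20 < 110
  Jasper: +90 → 90 ≥ 50
  Norton: +10 → 10 < 70
Round 2 — Jasper becomes insolvent.
  Norton: +30 → 40 < 70
No further insolvencies.

no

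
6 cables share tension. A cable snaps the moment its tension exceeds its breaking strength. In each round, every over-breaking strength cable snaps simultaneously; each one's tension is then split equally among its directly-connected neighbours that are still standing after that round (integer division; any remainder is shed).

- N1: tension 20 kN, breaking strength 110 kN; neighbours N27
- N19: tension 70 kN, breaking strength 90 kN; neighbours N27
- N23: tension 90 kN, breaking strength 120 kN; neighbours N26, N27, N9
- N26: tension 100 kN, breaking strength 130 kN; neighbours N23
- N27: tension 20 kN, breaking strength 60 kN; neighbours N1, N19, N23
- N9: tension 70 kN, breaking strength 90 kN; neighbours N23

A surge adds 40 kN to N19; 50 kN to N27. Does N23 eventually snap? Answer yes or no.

Round 1 — N19 at 110 > 90; N27 at 70 > 60. N19, N27 snap.
  N19 sheds 110 kN: no online neighbours, lost.
  N27 sheds 70 kN to N1, N23: 35 each.
    N1: 20+35 = 55 ≤ 110
    N23: 90+35 = 125 > 120
Round 2 — N23 snaps.
  N23 sheds 125 kN to N26, N9: 62 each (1 lost).
    N26: 100+62 = 162 > 130
    N9: 70+62 = 132 > 90
Round 3 — N26, N9 snap.
  N26 sheds 162 kN: no online neighbours, lost.
  N9 sheds 132 kN: no online neighbours, lost.
No further breaks.

yes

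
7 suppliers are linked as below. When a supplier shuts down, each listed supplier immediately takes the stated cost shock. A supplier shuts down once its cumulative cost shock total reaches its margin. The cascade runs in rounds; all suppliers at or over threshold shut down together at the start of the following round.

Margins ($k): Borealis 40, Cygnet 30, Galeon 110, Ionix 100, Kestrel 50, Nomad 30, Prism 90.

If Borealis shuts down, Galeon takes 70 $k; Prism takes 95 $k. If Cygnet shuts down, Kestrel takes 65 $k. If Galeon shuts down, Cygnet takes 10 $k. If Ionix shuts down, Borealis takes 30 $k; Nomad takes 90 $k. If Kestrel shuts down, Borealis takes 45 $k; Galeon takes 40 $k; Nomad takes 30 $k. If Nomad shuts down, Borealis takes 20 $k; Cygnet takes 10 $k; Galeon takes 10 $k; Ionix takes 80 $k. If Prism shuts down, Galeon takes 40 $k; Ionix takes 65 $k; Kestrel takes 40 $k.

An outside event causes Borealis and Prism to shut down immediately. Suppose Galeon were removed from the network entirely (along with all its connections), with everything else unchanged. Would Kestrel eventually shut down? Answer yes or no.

no

With Galeon removed:
Round 1 — Borealis, Prism shut down (initial).
  Ionix: +65 → 65 < 100
  Kestrel: +40 → 40 < 50
No further shutdowns.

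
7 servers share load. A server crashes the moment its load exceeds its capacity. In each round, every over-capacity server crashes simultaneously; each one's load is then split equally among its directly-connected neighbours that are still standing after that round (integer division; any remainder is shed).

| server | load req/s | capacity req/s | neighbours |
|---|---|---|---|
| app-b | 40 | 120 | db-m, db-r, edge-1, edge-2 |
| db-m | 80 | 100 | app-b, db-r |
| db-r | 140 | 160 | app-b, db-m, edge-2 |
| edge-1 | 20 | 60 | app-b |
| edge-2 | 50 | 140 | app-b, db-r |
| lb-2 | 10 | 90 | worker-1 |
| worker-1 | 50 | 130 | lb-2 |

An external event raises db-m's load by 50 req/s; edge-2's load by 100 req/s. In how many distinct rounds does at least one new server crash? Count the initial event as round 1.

Round 1 — db-m at 130 > 100; edge-2 at 150 > 140. db-m, edge-2 crash.
  db-m sheds 130 req/s to app-b, db-r: 65 each.
    app-b: 40+65 = 105 ≤ 120
    db-r: 140+65 = 205 > 160
  edge-2 sheds 150 req/s to app-b, db-r: 75 each.
    app-b: 105+75 = 180 > 120
    db-r: 205+75 = 280 > 160
Round 2 — app-b, db-r crash.
  app-b sheds 180 req/s to edge-1: 180 each.
    edge-1: 20+180 = 200 > 60
  db-r sheds 280 req/s: no online neighbours, lost.
Round 3 — edge-1 crashes.
  edge-1 sheds 200 req/s: no online neighbours, lost.
No further crashes.

3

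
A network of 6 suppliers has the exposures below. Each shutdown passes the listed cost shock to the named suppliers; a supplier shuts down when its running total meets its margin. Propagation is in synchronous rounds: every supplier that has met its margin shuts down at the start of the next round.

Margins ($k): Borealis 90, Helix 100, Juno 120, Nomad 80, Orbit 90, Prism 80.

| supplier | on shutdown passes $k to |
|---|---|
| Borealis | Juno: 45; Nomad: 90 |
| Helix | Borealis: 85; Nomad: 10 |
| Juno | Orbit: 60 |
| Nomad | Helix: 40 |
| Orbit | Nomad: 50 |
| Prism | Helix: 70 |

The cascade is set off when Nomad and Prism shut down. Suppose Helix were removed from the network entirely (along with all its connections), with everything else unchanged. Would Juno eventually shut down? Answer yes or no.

no

With Helix removed:
Round 1 — Nomad, Prism shut down (initial).
No further shutdowns.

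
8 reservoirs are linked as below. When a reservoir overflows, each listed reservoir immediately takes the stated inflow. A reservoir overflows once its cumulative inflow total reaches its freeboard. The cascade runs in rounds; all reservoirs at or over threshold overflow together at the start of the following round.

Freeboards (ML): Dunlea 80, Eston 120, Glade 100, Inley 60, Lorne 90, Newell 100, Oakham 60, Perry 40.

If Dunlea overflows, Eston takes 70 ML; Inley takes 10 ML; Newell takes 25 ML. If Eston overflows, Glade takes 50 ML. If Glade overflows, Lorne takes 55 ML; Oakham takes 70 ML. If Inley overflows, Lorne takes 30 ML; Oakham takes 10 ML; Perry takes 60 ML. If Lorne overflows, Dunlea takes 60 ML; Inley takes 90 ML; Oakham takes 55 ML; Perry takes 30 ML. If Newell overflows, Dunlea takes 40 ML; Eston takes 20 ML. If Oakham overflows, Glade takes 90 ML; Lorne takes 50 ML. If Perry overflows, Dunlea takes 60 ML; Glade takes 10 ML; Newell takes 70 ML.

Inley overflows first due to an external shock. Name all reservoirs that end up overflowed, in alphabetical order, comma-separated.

Inley, Perry

Round 1 — Inley overflows (initial).
  Lorne: +30 → 30 < 90
  Oakham: +10 → 10 < 60
  Perry: +60 → 60 ≥ 40
Round 2 — Perry overflows.
  Dunlea: +60 → 60 < 80
  Glade: +10 → 10 < 100
  Newell: +70 → 70 < 100
No further overflows.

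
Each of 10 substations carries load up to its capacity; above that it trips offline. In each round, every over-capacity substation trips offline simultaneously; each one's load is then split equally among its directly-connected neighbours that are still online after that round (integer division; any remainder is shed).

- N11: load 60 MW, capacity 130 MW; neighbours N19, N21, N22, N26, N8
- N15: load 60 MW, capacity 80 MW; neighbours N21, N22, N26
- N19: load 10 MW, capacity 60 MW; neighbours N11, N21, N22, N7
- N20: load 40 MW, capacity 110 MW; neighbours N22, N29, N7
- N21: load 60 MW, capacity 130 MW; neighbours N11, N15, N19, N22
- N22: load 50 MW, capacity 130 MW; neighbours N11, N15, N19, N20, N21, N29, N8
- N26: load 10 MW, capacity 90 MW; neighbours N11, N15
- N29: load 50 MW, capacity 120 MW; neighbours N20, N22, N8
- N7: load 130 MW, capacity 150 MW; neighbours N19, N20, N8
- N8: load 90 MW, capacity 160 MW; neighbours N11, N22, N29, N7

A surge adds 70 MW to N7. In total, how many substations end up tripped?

Round 1 — N7 at 200 > 150. N7 trips offline.
  N7 sheds 200 MW to N19, N20, N8: 66 each (2 lost).
    N19: 10+66 = 76 > 60
    N20: 40+66 = 106 ≤ 110
    N8: 90+66 = 156 ≤ 160
Round 2 — N19 trips offline.
  N19 sheds 76 MW to N11, N21, N22: 25 each (1 lost).
    N11: 60+25 = 85 ≤ 130
    N21: 60+25 = 85 ≤ 130
    N22: 50+25 = 75 ≤ 130
No further trips.

2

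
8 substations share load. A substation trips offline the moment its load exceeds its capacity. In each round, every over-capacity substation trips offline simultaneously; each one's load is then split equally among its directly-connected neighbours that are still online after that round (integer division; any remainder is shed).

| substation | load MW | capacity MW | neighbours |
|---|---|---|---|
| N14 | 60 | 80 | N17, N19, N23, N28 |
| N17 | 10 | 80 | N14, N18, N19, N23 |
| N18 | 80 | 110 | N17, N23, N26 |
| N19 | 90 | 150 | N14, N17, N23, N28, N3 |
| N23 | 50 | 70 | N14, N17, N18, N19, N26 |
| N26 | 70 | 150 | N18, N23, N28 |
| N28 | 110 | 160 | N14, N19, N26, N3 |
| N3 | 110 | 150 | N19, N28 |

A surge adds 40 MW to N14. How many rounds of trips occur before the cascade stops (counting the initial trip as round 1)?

Round 1 — N14 at 100 > 80. N14 trips offline.
  N14 sheds 100 MW to N17, N19, N23, N28: 25 each.
    N17: 10+25 = 35 ≤ 80
    N19: 90+25 = 115 ≤ 150
    N23: 50+25 = 75 > 70
    N28: 110+25 = 135 ≤ 160
Round 2 — N23 trips offline.
  N23 sheds 75 MW to N17, N18, N19, N26: 18 each (3 lost).
    N17: 35+18 = 53 ≤ 80
    N18: 80+18 = 98 ≤ 110
    N19: 115+18 = 133 ≤ 150
    N26: 70+18 = 88 ≤ 150
No further trips.

2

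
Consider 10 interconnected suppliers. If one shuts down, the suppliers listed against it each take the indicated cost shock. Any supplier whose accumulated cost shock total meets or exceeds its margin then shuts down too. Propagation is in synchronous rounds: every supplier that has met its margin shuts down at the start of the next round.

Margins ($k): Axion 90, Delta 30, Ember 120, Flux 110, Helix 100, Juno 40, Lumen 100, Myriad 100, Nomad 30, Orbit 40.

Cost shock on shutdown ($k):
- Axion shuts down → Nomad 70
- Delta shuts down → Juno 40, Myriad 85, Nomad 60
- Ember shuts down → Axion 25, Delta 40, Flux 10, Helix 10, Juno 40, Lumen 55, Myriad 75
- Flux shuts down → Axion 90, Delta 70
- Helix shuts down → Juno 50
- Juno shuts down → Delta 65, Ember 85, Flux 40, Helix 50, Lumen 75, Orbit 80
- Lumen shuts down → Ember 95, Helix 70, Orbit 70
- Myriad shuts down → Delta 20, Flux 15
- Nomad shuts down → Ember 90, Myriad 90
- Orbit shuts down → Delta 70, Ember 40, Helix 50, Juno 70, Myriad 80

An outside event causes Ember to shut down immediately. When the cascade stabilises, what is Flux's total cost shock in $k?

65

Round 1 — Ember shuts down (initial).
  Axion: +25 → 25 < 90
  Delta: +40 → 40 ≥ 30
  Flux: +10 → 10 < 110
  Helix: +10 → 10 < 100
  Juno: +40 → 40 ≥ 40
  Lumen: +55 → 55 < 100
  Myriad: +75 → 75 < 100
Round 2 — Delta, Juno shut down.
  Flux: +40 → 50 < 110
  Helix: +50 → 60 < 100
  Lumen: +75 → 130 ≥ 100
  Myriad: +85 → 160 ≥ 100
  Nomad: +60 → 60 ≥ 30
  Orbit: +80 → 80 ≥ 40
Round 3 — Lumen, Myriad, Nomad, Orbit shut down.
  Flux: +15 → 65 < 110
  Helix: +70+50 → 180 ≥ 100
Round 4 — Helix shuts down.
No further shutdowns.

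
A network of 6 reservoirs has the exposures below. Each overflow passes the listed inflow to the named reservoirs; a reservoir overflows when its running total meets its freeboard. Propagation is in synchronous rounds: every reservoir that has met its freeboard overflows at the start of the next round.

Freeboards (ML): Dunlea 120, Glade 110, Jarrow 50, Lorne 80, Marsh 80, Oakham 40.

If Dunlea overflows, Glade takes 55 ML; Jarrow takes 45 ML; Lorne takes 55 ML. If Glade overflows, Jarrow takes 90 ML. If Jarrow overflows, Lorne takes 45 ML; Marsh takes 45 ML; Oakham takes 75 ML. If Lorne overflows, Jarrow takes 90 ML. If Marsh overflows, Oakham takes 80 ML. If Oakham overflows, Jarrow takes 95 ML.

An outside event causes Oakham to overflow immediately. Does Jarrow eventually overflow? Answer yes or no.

Round 1 — Oakham overflows (initial).
  Jarrow: +95 → 95 ≥ 50
Round 2 — Jarrow overflows.
  Lorne: +45 → 45 < 80
  Marsh: +45 → 45 < 80
No further overflows.

yes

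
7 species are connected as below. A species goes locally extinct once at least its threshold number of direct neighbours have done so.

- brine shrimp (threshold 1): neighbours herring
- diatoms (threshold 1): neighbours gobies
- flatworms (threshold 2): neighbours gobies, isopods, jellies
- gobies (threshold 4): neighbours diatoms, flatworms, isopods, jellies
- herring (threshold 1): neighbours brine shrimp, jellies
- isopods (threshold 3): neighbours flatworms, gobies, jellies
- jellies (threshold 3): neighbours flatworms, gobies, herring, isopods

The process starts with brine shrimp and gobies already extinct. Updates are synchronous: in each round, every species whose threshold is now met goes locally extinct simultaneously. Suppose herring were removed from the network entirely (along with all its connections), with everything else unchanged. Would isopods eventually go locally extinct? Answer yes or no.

no

With herring removed:
Round 1 — brine shrimp, gobies go locally extinct (initial).
Round 2 — checking thresholds:
  diatoms: 1 of 1 neighbours ≥ 1, goes locally extinct.
  flatworms: 1 of 3 neighbours < 2, not yet.
  isopods: 1 of 3 neighbours < 3, not yet.
  jellies: 1 of 3 neighbours < 3, not yet.
Round 3 — no new extinctions; cascade stops.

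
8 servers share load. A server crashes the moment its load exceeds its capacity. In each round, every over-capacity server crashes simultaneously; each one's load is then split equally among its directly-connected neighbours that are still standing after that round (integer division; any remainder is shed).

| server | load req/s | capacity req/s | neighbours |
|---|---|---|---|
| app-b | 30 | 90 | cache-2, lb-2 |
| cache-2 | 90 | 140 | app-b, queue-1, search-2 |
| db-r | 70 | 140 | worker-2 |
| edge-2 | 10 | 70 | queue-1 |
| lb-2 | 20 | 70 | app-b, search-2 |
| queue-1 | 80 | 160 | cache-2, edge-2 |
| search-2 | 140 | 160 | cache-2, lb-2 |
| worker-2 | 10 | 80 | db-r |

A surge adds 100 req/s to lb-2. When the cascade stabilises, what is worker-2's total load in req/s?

Round 1 — lb-2 at 120 > 70. lb-2 crashes.
  lb-2 sheds 120 req/s to app-b, search-2: 60 each.
    app-b: 30+60 = 90 ≤ 90
    search-2: 140+60 = 200 > 160
Round 2 — search-2 crashes.
  search-2 sheds 200 req/s to cache-2: 200 each.
    cache-2: 90+200 = 290 > 140
Round 3 — cache-2 crashes.
  cache-2 sheds 290 req/s to app-b, queue-1: 145 each.
    app-b: 90+145 = 235 > 90
    queue-1: 80+145 = 225 > 160
Round 4 — app-b, queue-1 crash.
  app-b sheds 235 req/s: no online neighbours, lost.
  queue-1 sheds 225 req/s to edge-2: 225 each.
    edge-2: 10+225 = 235 > 70
Round 5 — edge-2 crashes.
  edge-2 sheds 235 req/s: no online neighbours, lost.
No further crashes.

10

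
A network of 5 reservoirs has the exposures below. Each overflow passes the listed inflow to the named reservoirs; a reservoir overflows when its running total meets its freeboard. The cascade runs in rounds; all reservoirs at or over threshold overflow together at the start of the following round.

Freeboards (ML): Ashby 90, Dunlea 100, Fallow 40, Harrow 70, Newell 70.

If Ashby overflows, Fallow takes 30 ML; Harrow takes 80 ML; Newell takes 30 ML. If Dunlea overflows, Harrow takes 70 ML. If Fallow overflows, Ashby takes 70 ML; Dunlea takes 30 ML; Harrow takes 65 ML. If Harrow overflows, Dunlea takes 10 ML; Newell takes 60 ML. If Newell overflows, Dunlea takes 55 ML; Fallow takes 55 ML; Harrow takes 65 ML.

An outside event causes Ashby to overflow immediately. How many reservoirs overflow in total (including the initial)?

4

Round 1 — Ashby overflows (initial).
  Fallow: +30 → 30 < 40
  Harrow: +80 → 80 ≥ 70
  Newell: +30 → 30 < 70
Round 2 — Harrow overflows.
  Dunlea: +10 → 10 < 100
  Newell: +60 → 90 ≥ 70
Round 3 — Newell overflows.
  Dunlea: +55 → 65 < 100
  Fallow: +55 → 85 ≥ 40
Round 4 — Fallow overflows.
  Dunlea: +30 → 95 < 100
No further overflows.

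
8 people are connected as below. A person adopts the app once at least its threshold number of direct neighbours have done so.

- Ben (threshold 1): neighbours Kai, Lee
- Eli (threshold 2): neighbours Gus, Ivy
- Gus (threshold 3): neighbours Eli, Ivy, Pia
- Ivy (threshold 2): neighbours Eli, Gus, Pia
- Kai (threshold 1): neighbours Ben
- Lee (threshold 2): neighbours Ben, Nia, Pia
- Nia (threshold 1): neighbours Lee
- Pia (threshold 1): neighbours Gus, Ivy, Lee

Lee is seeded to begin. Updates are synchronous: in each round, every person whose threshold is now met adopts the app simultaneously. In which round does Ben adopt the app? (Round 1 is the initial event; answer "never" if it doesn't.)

Round 1 — Lee adopts the app (initial).
Round 2 — checking thresholds:
  Ben: 1 of 2 neighbours ≥ 1, adopts the app.
  Nia: 1 of 1 neighbours ≥ 1, adopts the app.
  Pia: 1 of 3 neighbours ≥ 1, adopts the app.
Round 3 — checking thresholds:
  Gus: 1 of 3 neighbours < 3, holds.
  Ivy: 1 of 3 neighbours < 2, holds.
  Kai: 1 of 1 neighbours ≥ 1, adopts the app.
Round 4 — no new adoptions; cascade stops.

2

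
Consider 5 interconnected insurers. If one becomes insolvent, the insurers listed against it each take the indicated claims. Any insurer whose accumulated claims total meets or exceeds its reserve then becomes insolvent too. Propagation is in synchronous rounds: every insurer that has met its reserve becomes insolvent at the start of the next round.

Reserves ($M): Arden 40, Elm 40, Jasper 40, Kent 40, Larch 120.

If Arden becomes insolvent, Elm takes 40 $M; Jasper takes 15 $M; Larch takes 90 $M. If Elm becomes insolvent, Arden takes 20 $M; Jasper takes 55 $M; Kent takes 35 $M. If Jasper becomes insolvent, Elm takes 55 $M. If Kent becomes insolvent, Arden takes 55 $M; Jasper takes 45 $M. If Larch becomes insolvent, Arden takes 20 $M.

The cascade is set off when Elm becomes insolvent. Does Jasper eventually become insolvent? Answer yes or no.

Round 1 — Elm becomes insolvent (initial).
  Arden: +20 → 20 < 40
  Jasper: +55 → 55 ≥ 40
  Kent: +35 → 35 < 40
Round 2 — Jasper becomes insolvent.
No further insolvencies.

yes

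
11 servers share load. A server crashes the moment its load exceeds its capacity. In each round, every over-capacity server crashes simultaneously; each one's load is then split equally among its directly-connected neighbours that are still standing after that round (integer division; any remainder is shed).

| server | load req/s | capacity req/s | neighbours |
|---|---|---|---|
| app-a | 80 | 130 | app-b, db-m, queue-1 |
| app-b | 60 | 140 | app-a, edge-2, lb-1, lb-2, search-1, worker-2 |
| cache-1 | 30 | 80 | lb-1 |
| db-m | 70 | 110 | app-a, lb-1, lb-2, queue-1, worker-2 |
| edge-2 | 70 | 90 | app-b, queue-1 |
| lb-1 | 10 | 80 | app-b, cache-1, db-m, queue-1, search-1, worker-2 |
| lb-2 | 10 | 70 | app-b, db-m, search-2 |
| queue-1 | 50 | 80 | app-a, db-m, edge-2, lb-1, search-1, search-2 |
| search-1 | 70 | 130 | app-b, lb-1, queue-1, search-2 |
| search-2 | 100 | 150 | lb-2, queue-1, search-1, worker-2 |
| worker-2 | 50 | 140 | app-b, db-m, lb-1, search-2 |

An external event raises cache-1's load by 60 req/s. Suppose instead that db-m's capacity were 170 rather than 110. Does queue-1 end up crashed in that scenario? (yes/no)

no

With db-m's capacity at 170:
Round 1 — cache-1 at 90 > 80. cache-1 crashes.
  cache-1 sheds 90 req/s to lb-1: 90 each.
    lb-1: 10+90 = 100 > 80
Round 2 — lb-1 crashes.
  lb-1 sheds 100 req/s to app-b, db-m, queue-1, search-1, worker-2: 20 each.
    app-b: 60+20 = 80 ≤ 140
    db-m: 70+20 = 90 ≤ 170
    queue-1: 50+20 = 70 ≤ 80
    search-1: 70+20 = 90 ≤ 130
    worker-2: 50+20 = 70 ≤ 140
No further crashes.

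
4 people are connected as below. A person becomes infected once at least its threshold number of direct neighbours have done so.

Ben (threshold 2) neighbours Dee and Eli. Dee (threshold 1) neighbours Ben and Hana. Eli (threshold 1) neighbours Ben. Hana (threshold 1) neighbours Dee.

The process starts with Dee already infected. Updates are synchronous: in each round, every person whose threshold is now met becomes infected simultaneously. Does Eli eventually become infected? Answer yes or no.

no

Round 1 — Dee becomes infected (initial).
Round 2 — checking thresholds:
  Ben: 1 of 2 neighbours < 2, below threshold.
  Hana: 1 of 1 neighbours ≥ 1, becomes infected.
Round 3 — no new infections; cascade stops.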